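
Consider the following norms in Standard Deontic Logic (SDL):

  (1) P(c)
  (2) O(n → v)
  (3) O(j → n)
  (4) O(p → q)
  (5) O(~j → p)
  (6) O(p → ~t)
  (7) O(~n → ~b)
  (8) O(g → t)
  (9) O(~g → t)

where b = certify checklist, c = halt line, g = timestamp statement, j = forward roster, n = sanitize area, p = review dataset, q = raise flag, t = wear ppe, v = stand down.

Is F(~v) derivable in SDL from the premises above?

Premises 8 and 9 cover both cases: O(g → t) and O(~g → t). Since g ∨ ~g is a tautology, O(t) follows.
The contrapositive of premise 6 (O(p → ~t)) is O(t → ~p), and O(t) is already established, so O(~p).
Premise 5, O(~j → p), contraposes to O(~p → j); with O(~p) we get O(j).
With premise 3, O(j → n), the K-axiom yields O(n).
Applying K to premise 2 (O(n → v)) and O(n) yields O(v).
Premises 1, 4, 7 do not contribute to this derivation.
So O(v) holds, i.e. F(~v). The claim follows.

Yes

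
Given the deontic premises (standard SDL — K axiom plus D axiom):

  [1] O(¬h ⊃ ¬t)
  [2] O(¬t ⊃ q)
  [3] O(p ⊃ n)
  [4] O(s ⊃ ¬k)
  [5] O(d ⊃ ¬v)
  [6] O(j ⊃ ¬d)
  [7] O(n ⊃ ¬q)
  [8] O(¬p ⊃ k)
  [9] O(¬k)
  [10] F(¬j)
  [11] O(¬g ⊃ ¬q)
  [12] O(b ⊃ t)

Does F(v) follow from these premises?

No

Premise 5 is O(d ⊃ ¬v), but O(d) is not derivable from the premises, so it does not yield O(¬v).
No other premise forces O(¬v). An ideal world satisfying every premise can still have v true, so F(v) is not derivable.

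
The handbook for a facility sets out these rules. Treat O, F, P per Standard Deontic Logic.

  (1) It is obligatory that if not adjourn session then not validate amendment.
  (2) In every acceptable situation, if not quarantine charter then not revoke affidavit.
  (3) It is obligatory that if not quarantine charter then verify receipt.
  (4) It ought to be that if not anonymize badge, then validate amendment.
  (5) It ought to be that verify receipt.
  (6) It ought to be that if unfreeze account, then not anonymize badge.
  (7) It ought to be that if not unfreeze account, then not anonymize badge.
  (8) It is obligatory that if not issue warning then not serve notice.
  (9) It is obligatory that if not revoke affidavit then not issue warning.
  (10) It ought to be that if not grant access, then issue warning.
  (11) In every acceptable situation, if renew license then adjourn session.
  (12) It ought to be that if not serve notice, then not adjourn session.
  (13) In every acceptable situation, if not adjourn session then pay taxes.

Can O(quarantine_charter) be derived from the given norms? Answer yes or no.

By case analysis on ¬unfreeze_account: premise 7 gives O(¬unfreeze_account → ¬anonymize_badge) and premise 6 gives O(unfreeze_account → ¬anonymize_badge), so O(¬anonymize_badge) either way.
Premise 4 is O(¬anonymize_badge → validate_amendment); since O(¬anonymize_badge), deontic closure gives O(validate_amendment).
Premise 1, O(¬adjourn_session → ¬validate_amendment), contraposes to O(validate_amendment → adjourn_session); with O(validate_amendment) we get O(adjourn_session).
The contrapositive of premise 12 (O(¬serve_notice → ¬adjourn_session)) is O(adjourn_session → serve_notice), and O(adjourn_session) is already established, so O(serve_notice).
The contrapositive of premise 8 (O(¬issue_warning → ¬serve_notice)) is O(serve_notice → issue_warning), and O(serve_notice) is already established, so O(issue_warning).
Premise 9 is O(¬revoke_affidavit → ¬issue_warning); contrapositively O(issue_warning → revoke_affidavit). Since O(issue_warning) holds, K gives O(revoke_affidavit).
Premise 2 is O(¬quarantine_charter → ¬revoke_affidavit); contrapositively O(revoke_affidavit → quarantine_charter). Since O(revoke_affidavit) holds, K gives O(quarantine_charter).
Premises 3, 5, 10, 11, 13 do not contribute to this derivation.
So O(quarantine_charter) follows.

Yes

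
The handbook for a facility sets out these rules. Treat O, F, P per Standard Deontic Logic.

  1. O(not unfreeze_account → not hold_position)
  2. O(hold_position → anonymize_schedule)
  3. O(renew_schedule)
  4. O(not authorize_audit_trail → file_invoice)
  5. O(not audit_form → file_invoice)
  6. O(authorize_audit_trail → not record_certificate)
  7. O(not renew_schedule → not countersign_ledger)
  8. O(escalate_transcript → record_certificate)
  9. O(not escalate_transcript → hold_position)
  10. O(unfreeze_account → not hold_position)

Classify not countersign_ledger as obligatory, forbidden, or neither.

Premise 7 is O(not renew_schedule → not countersign_ledger), but O(not renew_schedule) is not derivable from the premises, so it does not yield O(not countersign_ledger).
No premise or chain of K-axiom applications forces O(not countersign_ledger), and none forces O(countersign_ledger). So not countersign_ledger is neither obligatory nor forbidden under these norms.

Neither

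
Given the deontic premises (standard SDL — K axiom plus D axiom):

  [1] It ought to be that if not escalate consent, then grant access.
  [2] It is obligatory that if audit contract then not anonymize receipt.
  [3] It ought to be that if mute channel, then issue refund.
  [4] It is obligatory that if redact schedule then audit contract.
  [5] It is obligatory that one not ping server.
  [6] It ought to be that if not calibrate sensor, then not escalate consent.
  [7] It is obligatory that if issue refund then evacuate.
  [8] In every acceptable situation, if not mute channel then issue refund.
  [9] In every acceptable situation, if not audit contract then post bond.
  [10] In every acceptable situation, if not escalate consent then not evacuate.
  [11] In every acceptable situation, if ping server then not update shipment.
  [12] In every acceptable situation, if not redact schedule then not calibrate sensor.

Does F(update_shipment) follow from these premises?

Premise 11 is O(ping_server → ¬update_shipment), but O(ping_server) is not derivable from the premises, so it does not yield O(¬update_shipment).
No other premise forces O(¬update_shipment). An ideal world satisfying every premise can still have update_shipment true, so F(update_shipment) is not derivable.

No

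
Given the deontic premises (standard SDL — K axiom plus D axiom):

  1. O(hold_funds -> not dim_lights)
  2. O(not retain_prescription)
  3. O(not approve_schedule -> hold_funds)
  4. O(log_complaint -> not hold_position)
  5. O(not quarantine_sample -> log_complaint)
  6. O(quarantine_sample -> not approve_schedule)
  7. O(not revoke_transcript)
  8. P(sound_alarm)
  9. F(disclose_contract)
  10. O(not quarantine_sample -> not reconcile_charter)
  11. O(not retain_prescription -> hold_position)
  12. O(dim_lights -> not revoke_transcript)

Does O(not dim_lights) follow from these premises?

Premise 2 states O(not retain_prescription) outright.
Applying K to premise 11 (O(not retain_prescription -> hold_position)) and O(not retain_prescription) yields O(hold_position).
The contrapositive of premise 4 (O(log_complaint -> not hold_position)) is O(hold_position -> not log_complaint), and O(hold_position) is already established, so O(not log_complaint).
Premise 5, O(not quarantine_sample -> log_complaint), contraposes to O(not log_complaint -> quarantine_sample); with O(not log_complaint) we get O(quarantine_sample).
Premise 6 is O(quarantine_sample -> not approve_schedule); since O(quarantine_sample), deontic closure gives O(not approve_schedule).
With premise 3, O(not approve_schedule -> hold_funds), the K-axiom yields O(hold_funds).
From O(hold_funds) and premise 1, O(hold_funds -> not dim_lights), we obtain O(not dim_lights).
Premises 7, 8, 9, 10, 12 do not contribute to this derivation.
So O(not dim_lights) follows.

Yes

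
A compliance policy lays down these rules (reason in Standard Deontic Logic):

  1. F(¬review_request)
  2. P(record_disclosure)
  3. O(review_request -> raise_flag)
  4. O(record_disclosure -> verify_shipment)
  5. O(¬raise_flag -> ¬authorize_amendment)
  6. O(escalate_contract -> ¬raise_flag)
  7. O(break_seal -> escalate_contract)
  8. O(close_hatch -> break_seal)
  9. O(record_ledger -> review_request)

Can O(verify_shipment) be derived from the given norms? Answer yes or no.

No

Premise 4 is O(record_disclosure -> verify_shipment), but O(record_disclosure) is not derivable from the premises (the permission P(record_disclosure) asserts only ¬O(¬record_disclosure), not O(record_disclosure)), so it does not yield O(verify_shipment).
No other premise forces O(verify_shipment). An ideal world satisfying every premise can still have verify_shipment false, so O(verify_shipment) is not derivable.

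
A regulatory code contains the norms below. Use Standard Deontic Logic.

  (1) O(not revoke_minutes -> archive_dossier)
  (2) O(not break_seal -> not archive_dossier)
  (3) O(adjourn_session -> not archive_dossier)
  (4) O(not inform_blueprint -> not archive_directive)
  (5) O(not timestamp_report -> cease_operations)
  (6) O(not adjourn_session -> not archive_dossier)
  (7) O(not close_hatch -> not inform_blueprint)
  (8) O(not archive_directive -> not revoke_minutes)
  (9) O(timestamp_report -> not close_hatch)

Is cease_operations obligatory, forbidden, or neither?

By case analysis on adjourn_session: premise 3 gives O(adjourn_session -> not archive_dossier) and premise 6 gives O(not adjourn_session -> not archive_dossier), so O(not archive_dossier) either way.
The contrapositive of premise 1 (O(not revoke_minutes -> archive_dossier)) is O(not archive_dossier -> revoke_minutes), and O(not archive_dossier) is already established, so O(revoke_minutes).
Premise 8 is O(not archive_directive -> not revoke_minutes); contrapositively O(revoke_minutes -> archive_directive). Since O(revoke_minutes) holds, K gives O(archive_directive).
Premise 4, O(not inform_blueprint -> not archive_directive), contraposes to O(archive_directive -> inform_blueprint); with O(archive_directive) we get O(inform_blueprint).
Premise 7 is O(not close_hatch -> not inform_blueprint); contrapositively O(inform_blueprint -> close_hatch). Since O(inform_blueprint) holds, K gives O(close_hatch).
The contrapositive of premise 9 (O(timestamp_report -> not close_hatch)) is O(close_hatch -> not timestamp_report), and O(close_hatch) is already established, so O(not timestamp_report).
From O(not timestamp_report) and premise 5, O(not timestamp_report -> cease_operations), we obtain O(cease_operations).
Premise 2 does not contribute to this derivation.
Hence cease_operations is obligatory.

Obligatory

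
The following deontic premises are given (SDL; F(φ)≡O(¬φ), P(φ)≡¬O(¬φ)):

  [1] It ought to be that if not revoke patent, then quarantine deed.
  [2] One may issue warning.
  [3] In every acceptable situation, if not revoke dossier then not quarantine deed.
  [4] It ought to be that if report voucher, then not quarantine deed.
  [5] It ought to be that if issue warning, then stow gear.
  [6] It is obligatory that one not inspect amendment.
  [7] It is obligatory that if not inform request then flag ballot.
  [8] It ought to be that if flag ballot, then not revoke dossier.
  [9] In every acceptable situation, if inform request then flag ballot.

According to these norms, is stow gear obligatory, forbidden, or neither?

Premise 5 is O(issue_warning → stow_gear), but O(issue_warning) is not derivable from the premises (the permission P(issue_warning) asserts only ¬O(¬issue_warning), not O(issue_warning)), so it does not yield O(stow_gear).
No premise or chain of K-axiom applications forces O(stow_gear), and none forces O(¬stow_gear). So stow_gear is neither obligatory nor forbidden under these norms.

Neither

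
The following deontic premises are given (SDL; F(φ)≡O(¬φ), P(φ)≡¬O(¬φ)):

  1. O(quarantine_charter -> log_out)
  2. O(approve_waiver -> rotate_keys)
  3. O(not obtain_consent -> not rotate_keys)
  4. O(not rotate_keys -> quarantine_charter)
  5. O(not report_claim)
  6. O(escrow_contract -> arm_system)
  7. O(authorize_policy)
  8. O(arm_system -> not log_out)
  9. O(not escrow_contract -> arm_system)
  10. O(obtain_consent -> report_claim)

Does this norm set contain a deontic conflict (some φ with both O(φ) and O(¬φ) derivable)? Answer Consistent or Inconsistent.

By case analysis on escrow_contract: premise 6 gives O(escrow_contract -> arm_system) and premise 9 gives O(not escrow_contract -> arm_system), so O(arm_system) either way.
From O(arm_system) and premise 8, O(arm_system -> not log_out), we obtain O(not log_out).
Premise 1 is O(quarantine_charter -> log_out); contrapositively O(not log_out -> not quarantine_charter). Since O(not log_out) holds, K gives O(not quarantine_charter).
The contrapositive of premise 4 (O(not rotate_keys -> quarantine_charter)) is O(not quarantine_charter -> rotate_keys), and O(not quarantine_charter) is already established, so O(rotate_keys).
The contrapositive of premise 3 (O(not obtain_consent -> not rotate_keys)) is O(rotate_keys -> obtain_consent), and O(rotate_keys) is already established, so O(obtain_consent).
Premise 10 is O(obtain_consent -> report_claim); since O(obtain_consent), deontic closure gives O(report_claim).
However, premise 5 gives O(not report_claim).
We now have both O(report_claim) and O(not report_claim) — report_claim is simultaneously obligatory and forbidden, violating the D-axiom.

Inconsistent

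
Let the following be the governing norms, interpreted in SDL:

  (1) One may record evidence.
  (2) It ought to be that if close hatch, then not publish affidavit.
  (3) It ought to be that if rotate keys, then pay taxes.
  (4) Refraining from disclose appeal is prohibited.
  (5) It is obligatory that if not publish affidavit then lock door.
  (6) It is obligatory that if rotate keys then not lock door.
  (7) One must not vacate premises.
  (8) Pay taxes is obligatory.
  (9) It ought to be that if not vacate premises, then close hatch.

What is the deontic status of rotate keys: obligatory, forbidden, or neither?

Premise 7 is F(vacate_premises), i.e. O(¬vacate_premises).
Applying K to premise 9 (O(¬vacate_premises → close_hatch)) and O(¬vacate_premises) yields O(close_hatch).
Premise 2 is O(close_hatch → ¬publish_affidavit); since O(close_hatch), deontic closure gives O(¬publish_affidavit).
With premise 5, O(¬publish_affidavit → lock_door), the K-axiom yields O(lock_door).
Premise 6, O(rotate_keys → ¬lock_door), contraposes to O(lock_door → ¬rotate_keys); with O(lock_door) we get O(¬rotate_keys).
Premises 1, 3, 4, 8 do not contribute to this derivation.
Thus O(¬rotate_keys), which is F(rotate_keys): rotate_keys is forbidden.

Forbidden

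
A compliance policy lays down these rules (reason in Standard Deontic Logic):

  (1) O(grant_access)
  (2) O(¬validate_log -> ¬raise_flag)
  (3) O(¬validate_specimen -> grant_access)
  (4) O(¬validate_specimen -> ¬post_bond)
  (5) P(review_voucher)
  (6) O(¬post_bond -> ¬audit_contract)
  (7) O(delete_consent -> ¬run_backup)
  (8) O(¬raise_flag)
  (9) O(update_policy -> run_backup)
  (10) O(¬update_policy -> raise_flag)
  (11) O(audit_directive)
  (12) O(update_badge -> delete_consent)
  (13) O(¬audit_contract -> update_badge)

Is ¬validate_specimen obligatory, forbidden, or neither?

Premise 8 states O(¬raise_flag) outright.
Premise 10 is O(¬update_policy -> raise_flag); contrapositively O(¬raise_flag -> update_policy). Since O(¬raise_flag) holds, K gives O(update_policy).
With premise 9, O(update_policy -> run_backup), the K-axiom yields O(run_backup).
Premise 7 is O(delete_consent -> ¬run_backup); contrapositively O(run_backup -> ¬delete_consent). Since O(run_backup) holds, K gives O(¬delete_consent).
The contrapositive of premise 12 (O(update_badge -> delete_consent)) is O(¬delete_consent -> ¬update_badge), and O(¬delete_consent) is already established, so O(¬update_badge).
Premise 13, O(¬audit_contract -> update_badge), contraposes to O(¬update_badge -> audit_contract); with O(¬update_badge) we get O(audit_contract).
Premise 6, O(¬post_bond -> ¬audit_contract), contraposes to O(audit_contract -> post_bond); with O(audit_contract) we get O(post_bond).
The contrapositive of premise 4 (O(¬validate_specimen -> ¬post_bond)) is O(post_bond -> validate_specimen), and O(post_bond) is already established, so O(validate_specimen).
Premises 1, 2, 3, 5, 11 do not contribute to this derivation.
Thus O(validate_specimen), which is F(¬validate_specimen): ¬validate_specimen is forbidden.

Forbidden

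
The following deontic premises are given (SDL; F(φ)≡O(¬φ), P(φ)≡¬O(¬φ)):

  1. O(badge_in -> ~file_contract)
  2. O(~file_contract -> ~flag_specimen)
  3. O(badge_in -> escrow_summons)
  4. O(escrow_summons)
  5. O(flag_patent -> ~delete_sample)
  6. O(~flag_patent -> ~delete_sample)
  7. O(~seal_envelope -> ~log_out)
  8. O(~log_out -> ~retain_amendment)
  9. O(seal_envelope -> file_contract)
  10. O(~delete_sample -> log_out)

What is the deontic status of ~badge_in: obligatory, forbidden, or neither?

Obligatory

By case analysis on flag_patent: premise 5 gives O(flag_patent -> ~delete_sample) and premise 6 gives O(~flag_patent -> ~delete_sample), so O(~delete_sample) either way.
Premise 10 is O(~delete_sample -> log_out); since O(~delete_sample), deontic closure gives O(log_out).
Premise 7 is O(~seal_envelope -> ~log_out); contrapositively O(log_out -> seal_envelope). Since O(log_out) holds, K gives O(seal_envelope).
From O(seal_envelope) and premise 9, O(seal_envelope -> file_contract), we obtain O(file_contract).
Premise 1, O(badge_in -> ~file_contract), contraposes to O(file_contract -> ~badge_in); with O(file_contract) we get O(~badge_in).
Premises 2, 3, 4, 8 do not contribute to this derivation.
Hence ~badge_in is obligatory.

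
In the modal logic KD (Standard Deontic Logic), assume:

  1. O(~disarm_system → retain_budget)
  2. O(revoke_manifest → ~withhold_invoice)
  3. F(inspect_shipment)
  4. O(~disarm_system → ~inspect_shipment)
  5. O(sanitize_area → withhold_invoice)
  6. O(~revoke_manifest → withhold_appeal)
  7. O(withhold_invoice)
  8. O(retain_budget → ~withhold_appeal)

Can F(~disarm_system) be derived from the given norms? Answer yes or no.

Premise 7 states O(withhold_invoice) outright.
The contrapositive of premise 2 (O(revoke_manifest → ~withhold_invoice)) is O(withhold_invoice → ~revoke_manifest), and O(withhold_invoice) is already established, so O(~revoke_manifest).
Premise 6 is O(~revoke_manifest → withhold_appeal); since O(~revoke_manifest), deontic closure gives O(withhold_appeal).
The contrapositive of premise 8 (O(retain_budget → ~withhold_appeal)) is O(withhold_appeal → ~retain_budget), and O(withhold_appeal) is already established, so O(~retain_budget).
Premise 1, O(~disarm_system → retain_budget), contraposes to O(~retain_budget → disarm_system); with O(~retain_budget) we get O(disarm_system).
Premises 3, 4, 5 do not contribute to this derivation.
So O(disarm_system) holds, i.e. F(~disarm_system). The claim follows.

Yes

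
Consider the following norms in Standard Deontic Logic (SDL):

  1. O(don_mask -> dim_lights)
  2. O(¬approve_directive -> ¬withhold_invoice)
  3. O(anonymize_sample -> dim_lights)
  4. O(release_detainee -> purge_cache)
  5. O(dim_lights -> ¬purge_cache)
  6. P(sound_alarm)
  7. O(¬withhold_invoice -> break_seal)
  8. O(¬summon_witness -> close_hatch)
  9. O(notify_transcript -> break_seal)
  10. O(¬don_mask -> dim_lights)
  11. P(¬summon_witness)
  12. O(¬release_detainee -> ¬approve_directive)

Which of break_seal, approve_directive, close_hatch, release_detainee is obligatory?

By case analysis on don_mask: premise 1 gives O(don_mask -> dim_lights) and premise 10 gives O(¬don_mask -> dim_lights), so O(dim_lights) either way.
Applying K to premise 5 (O(dim_lights -> ¬purge_cache)) and O(dim_lights) yields O(¬purge_cache).
Premise 4, O(release_detainee -> purge_cache), contraposes to O(¬purge_cache -> ¬release_detainee); with O(¬purge_cache) we get O(¬release_detainee).
With premise 12, O(¬release_detainee -> ¬approve_directive), the K-axiom yields O(¬approve_directive).
Applying K to premise 2 (O(¬approve_directive -> ¬withhold_invoice)) and O(¬approve_directive) yields O(¬withhold_invoice).
Premise 7 is O(¬withhold_invoice -> break_seal); since O(¬withhold_invoice), deontic closure gives O(break_seal).
So O(break_seal) holds — break_seal is obligatory. None of the other listed options is made obligatory by any chain of premises.

break_seal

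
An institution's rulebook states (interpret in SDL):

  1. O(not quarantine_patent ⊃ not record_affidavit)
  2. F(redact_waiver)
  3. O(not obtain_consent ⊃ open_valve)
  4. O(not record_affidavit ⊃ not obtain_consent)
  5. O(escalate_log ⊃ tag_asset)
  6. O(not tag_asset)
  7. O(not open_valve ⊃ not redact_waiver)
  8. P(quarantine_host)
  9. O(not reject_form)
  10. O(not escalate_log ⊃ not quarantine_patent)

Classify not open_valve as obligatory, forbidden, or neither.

Forbidden

From premise 6 we have O(not tag_asset).
The contrapositive of premise 5 (O(escalate_log ⊃ tag_asset)) is O(not tag_asset ⊃ not escalate_log), and O(not tag_asset) is already established, so O(not escalate_log).
From O(not escalate_log) and premise 10, O(not escalate_log ⊃ not quarantine_patent), we obtain O(not quarantine_patent).
Premise 1 is O(not quarantine_patent ⊃ not record_affidavit); since O(not quarantine_patent), deontic closure gives O(not record_affidavit).
From O(not record_affidavit) and premise 4, O(not record_affidavit ⊃ not obtain_consent), we obtain O(not obtain_consent).
From O(not obtain_consent) and premise 3, O(not obtain_consent ⊃ open_valve), we obtain O(open_valve).
Premises 2, 7, 8, 9 do not contribute to this derivation.
Thus O(open_valve), which is F(not open_valve): not open_valve is forbidden.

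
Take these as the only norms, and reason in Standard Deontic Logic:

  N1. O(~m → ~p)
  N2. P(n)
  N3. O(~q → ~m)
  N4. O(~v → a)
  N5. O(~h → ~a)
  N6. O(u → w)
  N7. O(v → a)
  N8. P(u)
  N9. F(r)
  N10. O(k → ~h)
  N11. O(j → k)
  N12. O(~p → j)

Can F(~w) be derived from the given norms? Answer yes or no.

Premise 6 is O(u → w), but O(u) is not derivable from the premises (the permission P(u) asserts only ~O(~u), not O(u)), so it does not yield O(w).
No other premise forces O(w). An ideal world satisfying every premise can still have ~w true, so F(~w) is not derivable.

No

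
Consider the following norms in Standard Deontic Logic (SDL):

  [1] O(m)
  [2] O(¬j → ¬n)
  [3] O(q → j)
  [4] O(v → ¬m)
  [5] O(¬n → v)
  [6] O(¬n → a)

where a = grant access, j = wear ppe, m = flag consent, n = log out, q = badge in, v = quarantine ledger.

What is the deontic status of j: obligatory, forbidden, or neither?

Obligatory

From premise 1 we have O(m).
Premise 4 is O(v → ¬m); contrapositively O(m → ¬v). Since O(m) holds, K gives O(¬v).
The contrapositive of premise 5 (O(¬n → v)) is O(¬v → n), and O(¬v) is already established, so O(n).
The contrapositive of premise 2 (O(¬j → ¬n)) is O(n → j), and O(n) is already established, so O(j).
Premises 3, 6 do not contribute to this derivation.
Hence j is obligatory.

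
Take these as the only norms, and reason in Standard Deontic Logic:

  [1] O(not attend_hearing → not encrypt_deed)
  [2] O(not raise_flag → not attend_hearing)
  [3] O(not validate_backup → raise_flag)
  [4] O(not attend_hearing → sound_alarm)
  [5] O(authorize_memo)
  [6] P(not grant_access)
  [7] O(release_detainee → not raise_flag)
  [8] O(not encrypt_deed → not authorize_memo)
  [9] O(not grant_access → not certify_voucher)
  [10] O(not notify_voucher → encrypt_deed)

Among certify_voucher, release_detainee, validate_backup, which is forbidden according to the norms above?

From premise 5 we have O(authorize_memo).
Premise 8 is O(not encrypt_deed → not authorize_memo); contrapositively O(authorize_memo → encrypt_deed). Since O(authorize_memo) holds, K gives O(encrypt_deed).
The contrapositive of premise 1 (O(not attend_hearing → not encrypt_deed)) is O(encrypt_deed → attend_hearing), and O(encrypt_deed) is already established, so O(attend_hearing).
Premise 2, O(not raise_flag → not attend_hearing), contraposes to O(attend_hearing → raise_flag); with O(attend_hearing) we get O(raise_flag).
The contrapositive of premise 7 (O(release_detainee → not raise_flag)) is O(raise_flag → not release_detainee), and O(raise_flag) is already established, so O(not release_detainee).
So O(not release_detainee) holds, i.e. release_detainee is forbidden. None of the other listed options is forbidden under the premises.

release_detainee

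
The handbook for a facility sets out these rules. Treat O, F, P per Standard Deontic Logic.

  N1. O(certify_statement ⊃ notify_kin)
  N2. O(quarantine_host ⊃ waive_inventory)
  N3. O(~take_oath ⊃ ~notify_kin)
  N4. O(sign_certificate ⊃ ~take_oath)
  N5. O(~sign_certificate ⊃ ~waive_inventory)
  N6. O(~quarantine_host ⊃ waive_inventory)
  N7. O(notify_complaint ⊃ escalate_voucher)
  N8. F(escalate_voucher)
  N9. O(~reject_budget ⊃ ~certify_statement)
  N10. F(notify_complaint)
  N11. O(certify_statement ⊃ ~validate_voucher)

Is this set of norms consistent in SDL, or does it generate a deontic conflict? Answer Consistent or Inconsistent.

Consistent

Premise 7 is O(notify_complaint ⊃ escalate_voucher), but O(notify_complaint) is not derivable from the premises, so it does not yield O(escalate_voucher).
So O(escalate_voucher) is not derivable, and the apparent clash with O(~escalate_voucher) does not arise.
A world satisfying every obligation exists (e.g. certify_statement=false, escalate_voucher=false, notify_complaint=false, notify_kin=false, quarantine_host=false, reject_budget=false, sign_certificate=true, take_oath=false, validate_voucher=false, waive_inventory=true); no atom is both obligatory and forbidden, so the set is consistent.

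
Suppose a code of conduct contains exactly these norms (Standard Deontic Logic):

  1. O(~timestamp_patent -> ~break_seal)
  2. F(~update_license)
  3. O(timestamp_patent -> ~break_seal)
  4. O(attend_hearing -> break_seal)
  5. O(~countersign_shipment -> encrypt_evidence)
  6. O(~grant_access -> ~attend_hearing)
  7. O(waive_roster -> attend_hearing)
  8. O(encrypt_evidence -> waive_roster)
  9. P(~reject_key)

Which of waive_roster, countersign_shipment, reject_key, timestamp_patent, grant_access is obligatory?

countersign_shipment

Premises 1 and 3 are O(~timestamp_patent -> ~break_seal) and O(timestamp_patent -> ~break_seal); every ideal world satisfies ~timestamp_patent or timestamp_patent, so in either case ~break_seal holds — hence O(~break_seal).
Premise 4, O(attend_hearing -> break_seal), contraposes to O(~break_seal -> ~attend_hearing); with O(~break_seal) we get O(~attend_hearing).
Premise 7, O(waive_roster -> attend_hearing), contraposes to O(~attend_hearing -> ~waive_roster); with O(~attend_hearing) we get O(~waive_roster).
Premise 8, O(encrypt_evidence -> waive_roster), contraposes to O(~waive_roster -> ~encrypt_evidence); with O(~waive_roster) we get O(~encrypt_evidence).
Premise 5, O(~countersign_shipment -> encrypt_evidence), contraposes to O(~encrypt_evidence -> countersign_shipment); with O(~encrypt_evidence) we get O(countersign_shipment).
So O(countersign_shipment) holds — countersign_shipment is obligatory. None of the other listed options is made obligatory by any chain of premises.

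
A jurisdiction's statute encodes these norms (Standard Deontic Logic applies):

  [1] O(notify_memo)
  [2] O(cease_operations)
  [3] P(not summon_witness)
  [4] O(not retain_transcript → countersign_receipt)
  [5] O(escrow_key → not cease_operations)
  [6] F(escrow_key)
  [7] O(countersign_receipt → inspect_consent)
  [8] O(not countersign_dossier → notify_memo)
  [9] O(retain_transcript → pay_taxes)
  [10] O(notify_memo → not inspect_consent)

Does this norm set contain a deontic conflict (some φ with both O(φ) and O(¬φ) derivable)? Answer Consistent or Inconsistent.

Consistent

Premise 5 is O(escrow_key → not cease_operations), but O(escrow_key) is not derivable from the premises, so it does not yield O(not cease_operations).
So O(not cease_operations) is not derivable, and the apparent clash with O(cease_operations) does not arise.
A world satisfying every obligation exists (e.g. cease_operations=true, countersign_dossier=false, countersign_receipt=false, escrow_key=false, inspect_consent=false, notify_memo=true, pay_taxes=true, retain_transcript=true, summon_witness=false); no atom is both obligatory and forbidden, so the set is consistent.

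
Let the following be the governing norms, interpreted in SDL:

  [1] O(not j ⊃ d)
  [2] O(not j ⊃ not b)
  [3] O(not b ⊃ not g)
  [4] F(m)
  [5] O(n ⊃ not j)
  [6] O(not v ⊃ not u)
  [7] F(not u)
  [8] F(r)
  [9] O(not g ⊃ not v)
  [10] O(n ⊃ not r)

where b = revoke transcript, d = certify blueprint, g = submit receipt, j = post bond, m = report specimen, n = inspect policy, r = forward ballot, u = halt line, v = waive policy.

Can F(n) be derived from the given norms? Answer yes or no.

Yes

Premise 7, F(not u), is equivalent to O(u).
The contrapositive of premise 6 (O(not v ⊃ not u)) is O(u ⊃ v), and O(u) is already established, so O(v).
Premise 9 is O(not g ⊃ not v); contrapositively O(v ⊃ g). Since O(v) holds, K gives O(g).
The contrapositive of premise 3 (O(not b ⊃ not g)) is O(g ⊃ b), and O(g) is already established, so O(b).
Premise 2, O(not j ⊃ not b), contraposes to O(b ⊃ j); with O(b) we get O(j).
Premise 5, O(n ⊃ not j), contraposes to O(j ⊃ not n); with O(j) we get O(not n).
Premises 1, 4, 8, 10 do not contribute to this derivation.
So O(not n) holds, i.e. F(n). The claim follows.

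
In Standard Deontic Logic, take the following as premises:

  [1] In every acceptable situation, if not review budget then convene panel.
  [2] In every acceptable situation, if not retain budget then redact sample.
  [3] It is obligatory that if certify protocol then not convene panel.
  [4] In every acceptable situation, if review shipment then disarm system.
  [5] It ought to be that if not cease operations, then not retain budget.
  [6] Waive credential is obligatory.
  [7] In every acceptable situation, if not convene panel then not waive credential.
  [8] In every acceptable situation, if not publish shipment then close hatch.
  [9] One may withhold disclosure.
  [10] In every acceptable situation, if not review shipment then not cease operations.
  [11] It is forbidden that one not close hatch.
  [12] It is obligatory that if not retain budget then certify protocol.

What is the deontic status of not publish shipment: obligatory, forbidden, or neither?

Premise 8 is O(¬publish_shipment → close_hatch); even if O(close_hatch) held, inferring O(¬publish_shipment) would be affirming the consequent — invalid.
No premise or chain of K-axiom applications forces O(¬publish_shipment), and none forces O(publish_shipment). So ¬publish_shipment is neither obligatory nor forbidden under these norms.

Neither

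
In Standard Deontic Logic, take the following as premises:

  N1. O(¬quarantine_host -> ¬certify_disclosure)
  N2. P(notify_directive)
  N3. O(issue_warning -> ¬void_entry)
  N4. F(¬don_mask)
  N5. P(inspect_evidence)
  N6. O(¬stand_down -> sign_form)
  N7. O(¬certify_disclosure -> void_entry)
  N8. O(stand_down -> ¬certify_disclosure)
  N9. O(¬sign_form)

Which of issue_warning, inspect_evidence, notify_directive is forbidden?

From premise 9 we have O(¬sign_form).
Premise 6 is O(¬stand_down -> sign_form); contrapositively O(¬sign_form -> stand_down). Since O(¬sign_form) holds, K gives O(stand_down).
With premise 8, O(stand_down -> ¬certify_disclosure), the K-axiom yields O(¬certify_disclosure).
From O(¬certify_disclosure) and premise 7, O(¬certify_disclosure -> void_entry), we obtain O(void_entry).
Premise 3 is O(issue_warning -> ¬void_entry); contrapositively O(void_entry -> ¬issue_warning). Since O(void_entry) holds, K gives O(¬issue_warning).
So O(¬issue_warning) holds, i.e. issue_warning is forbidden. None of the other listed options is forbidden under the premises.

issue_warning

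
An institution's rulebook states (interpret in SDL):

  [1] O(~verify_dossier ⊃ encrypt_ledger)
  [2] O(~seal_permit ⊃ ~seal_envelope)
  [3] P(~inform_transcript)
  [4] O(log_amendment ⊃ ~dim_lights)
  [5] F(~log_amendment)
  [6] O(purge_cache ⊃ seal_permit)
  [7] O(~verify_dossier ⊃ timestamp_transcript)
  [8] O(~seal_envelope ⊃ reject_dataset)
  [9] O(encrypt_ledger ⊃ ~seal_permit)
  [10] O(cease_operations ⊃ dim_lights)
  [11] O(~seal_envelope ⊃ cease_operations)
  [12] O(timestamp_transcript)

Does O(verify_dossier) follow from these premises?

Yes

Premise 5, F(~log_amendment), is equivalent to O(log_amendment).
Applying K to premise 4 (O(log_amendment ⊃ ~dim_lights)) and O(log_amendment) yields O(~dim_lights).
Premise 10 is O(cease_operations ⊃ dim_lights); contrapositively O(~dim_lights ⊃ ~cease_operations). Since O(~dim_lights) holds, K gives O(~cease_operations).
The contrapositive of premise 11 (O(~seal_envelope ⊃ cease_operations)) is O(~cease_operations ⊃ seal_envelope), and O(~cease_operations) is already established, so O(seal_envelope).
The contrapositive of premise 2 (O(~seal_permit ⊃ ~seal_envelope)) is O(seal_envelope ⊃ seal_permit), and O(seal_envelope) is already established, so O(seal_permit).
Premise 9 is O(encrypt_ledger ⊃ ~seal_permit); contrapositively O(seal_permit ⊃ ~encrypt_ledger). Since O(seal_permit) holds, K gives O(~encrypt_ledger).
Premise 1, O(~verify_dossier ⊃ encrypt_ledger), contraposes to O(~encrypt_ledger ⊃ verify_dossier); with O(~encrypt_ledger) we get O(verify_dossier).
Premises 3, 6, 7, 8, 12 do not contribute to this derivation.
So O(verify_dossier) follows.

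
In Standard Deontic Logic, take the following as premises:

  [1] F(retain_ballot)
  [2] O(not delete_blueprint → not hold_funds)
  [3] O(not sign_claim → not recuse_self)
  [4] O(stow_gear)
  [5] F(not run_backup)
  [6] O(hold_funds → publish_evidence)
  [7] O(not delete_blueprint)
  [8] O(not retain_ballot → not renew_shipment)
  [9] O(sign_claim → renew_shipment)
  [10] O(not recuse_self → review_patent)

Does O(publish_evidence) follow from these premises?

No

Premise 6 is O(hold_funds → publish_evidence), but O(hold_funds) is not derivable from the premises, so it does not yield O(publish_evidence).
No other premise forces O(publish_evidence). An ideal world satisfying every premise can still have publish_evidence false, so O(publish_evidence) is not derivable.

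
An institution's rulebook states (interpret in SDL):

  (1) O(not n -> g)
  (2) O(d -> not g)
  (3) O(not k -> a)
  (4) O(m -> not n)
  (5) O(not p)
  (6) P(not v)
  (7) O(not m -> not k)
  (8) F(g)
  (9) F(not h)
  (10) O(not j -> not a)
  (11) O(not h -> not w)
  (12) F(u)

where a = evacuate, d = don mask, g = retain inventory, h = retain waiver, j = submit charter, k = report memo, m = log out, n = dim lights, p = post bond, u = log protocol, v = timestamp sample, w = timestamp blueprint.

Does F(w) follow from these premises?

Premise 11 is O(not h -> not w), but O(not h) is not derivable from the premises, so it does not yield O(not w).
No other premise forces O(not w). An ideal world satisfying every premise can still have w true, so F(w) is not derivable.

No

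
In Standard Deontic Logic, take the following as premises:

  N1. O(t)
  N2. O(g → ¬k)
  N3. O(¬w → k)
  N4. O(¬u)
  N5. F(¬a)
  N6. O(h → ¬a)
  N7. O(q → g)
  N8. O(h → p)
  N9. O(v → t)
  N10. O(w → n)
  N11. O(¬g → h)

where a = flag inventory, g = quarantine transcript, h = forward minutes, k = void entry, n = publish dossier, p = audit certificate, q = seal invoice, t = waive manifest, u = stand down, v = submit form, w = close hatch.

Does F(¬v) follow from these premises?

Premise 9 is O(v → t); even if O(t) held, inferring O(v) would be affirming the consequent — invalid.
No other premise forces O(v). An ideal world satisfying every premise can still have ¬v true, so F(¬v) is not derivable.

No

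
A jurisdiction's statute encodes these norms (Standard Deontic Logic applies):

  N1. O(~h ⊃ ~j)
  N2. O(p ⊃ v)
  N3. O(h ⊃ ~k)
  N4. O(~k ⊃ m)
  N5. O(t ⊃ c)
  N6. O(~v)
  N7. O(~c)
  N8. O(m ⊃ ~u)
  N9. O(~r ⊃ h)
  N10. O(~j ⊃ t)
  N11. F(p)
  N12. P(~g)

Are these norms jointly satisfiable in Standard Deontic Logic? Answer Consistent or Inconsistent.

Premise 2 is O(p ⊃ v), but O(p) is not derivable from the premises, so it does not yield O(v).
So O(v) is not derivable, and the apparent clash with O(~v) does not arise.
A world satisfying every obligation exists (e.g. c=false, g=false, h=true, j=true, k=false, m=true, p=false, r=false, t=false, u=false, v=false); no atom is both obligatory and forbidden, so the set is consistent.

Consistent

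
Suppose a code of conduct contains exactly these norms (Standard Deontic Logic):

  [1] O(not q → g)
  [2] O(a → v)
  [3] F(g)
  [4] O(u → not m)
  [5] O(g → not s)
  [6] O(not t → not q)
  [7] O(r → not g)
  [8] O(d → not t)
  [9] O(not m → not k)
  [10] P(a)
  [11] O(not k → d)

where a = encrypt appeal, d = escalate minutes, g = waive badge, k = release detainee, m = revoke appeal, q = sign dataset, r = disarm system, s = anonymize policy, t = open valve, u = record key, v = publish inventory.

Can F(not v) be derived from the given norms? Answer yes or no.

Premise 2 is O(a → v), but O(a) is not derivable from the premises (the permission P(a) asserts only not O(not a), not O(a)), so it does not yield O(v).
No other premise forces O(v). An ideal world satisfying every premise can still have not v true, so F(not v) is not derivable.

No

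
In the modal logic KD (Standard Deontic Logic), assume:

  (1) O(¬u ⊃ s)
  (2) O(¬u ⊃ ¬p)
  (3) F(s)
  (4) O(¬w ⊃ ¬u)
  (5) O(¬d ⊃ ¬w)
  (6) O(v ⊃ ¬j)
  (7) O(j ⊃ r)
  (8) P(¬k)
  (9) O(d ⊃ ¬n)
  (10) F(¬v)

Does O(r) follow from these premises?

Premise 7 is O(j ⊃ r), but O(j) is not derivable from the premises, so it does not yield O(r).
No other premise forces O(r). An ideal world satisfying every premise can still have r false, so O(r) is not derivable.

No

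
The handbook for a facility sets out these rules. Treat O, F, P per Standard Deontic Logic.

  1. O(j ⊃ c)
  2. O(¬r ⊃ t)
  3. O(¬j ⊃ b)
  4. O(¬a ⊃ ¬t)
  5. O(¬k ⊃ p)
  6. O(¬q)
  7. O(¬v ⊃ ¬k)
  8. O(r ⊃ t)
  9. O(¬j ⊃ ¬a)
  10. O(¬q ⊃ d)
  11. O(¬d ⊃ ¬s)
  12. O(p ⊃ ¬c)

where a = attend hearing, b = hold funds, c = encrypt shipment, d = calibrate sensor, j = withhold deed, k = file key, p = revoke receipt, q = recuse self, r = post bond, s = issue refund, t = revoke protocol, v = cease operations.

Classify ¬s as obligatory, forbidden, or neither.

Neither

Premise 11 is O(¬d ⊃ ¬s), but O(¬d) is not derivable from the premises, so it does not yield O(¬s).
No premise or chain of K-axiom applications forces O(¬s), and none forces O(s). So ¬s is neither obligatory nor forbidden under these norms.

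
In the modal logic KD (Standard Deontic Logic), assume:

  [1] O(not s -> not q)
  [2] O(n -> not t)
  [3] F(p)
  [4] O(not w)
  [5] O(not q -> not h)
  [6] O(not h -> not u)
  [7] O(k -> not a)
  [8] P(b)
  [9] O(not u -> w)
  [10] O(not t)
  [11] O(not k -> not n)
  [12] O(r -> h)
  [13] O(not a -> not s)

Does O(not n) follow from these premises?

Yes

From premise 4 we have O(not w).
The contrapositive of premise 9 (O(not u -> w)) is O(not w -> u), and O(not w) is already established, so O(u).
Premise 6 is O(not h -> not u); contrapositively O(u -> h). Since O(u) holds, K gives O(h).
Premise 5 is O(not q -> not h); contrapositively O(h -> q). Since O(h) holds, K gives O(q).
Premise 1 is O(not s -> not q); contrapositively O(q -> s). Since O(q) holds, K gives O(s).
Premise 13 is O(not a -> not s); contrapositively O(s -> a). Since O(s) holds, K gives O(a).
Premise 7, O(k -> not a), contraposes to O(a -> not k); with O(a) we get O(not k).
From O(not k) and premise 11, O(not k -> not n), we obtain O(not n).
Premises 2, 3, 8, 10, 12 do not contribute to this derivation.
So O(not n) follows.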